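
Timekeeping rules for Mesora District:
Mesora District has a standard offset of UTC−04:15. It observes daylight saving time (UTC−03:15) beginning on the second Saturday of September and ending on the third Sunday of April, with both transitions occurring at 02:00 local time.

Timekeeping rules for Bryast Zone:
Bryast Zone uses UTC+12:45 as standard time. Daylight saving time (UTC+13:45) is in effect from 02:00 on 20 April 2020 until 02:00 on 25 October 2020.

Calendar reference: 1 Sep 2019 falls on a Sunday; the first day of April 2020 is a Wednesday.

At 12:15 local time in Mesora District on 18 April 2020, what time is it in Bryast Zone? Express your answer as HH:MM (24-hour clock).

1 September 2019 is a Sunday, so the first Saturday is September 7 and the second is September 14.
1 April 2020 is a Wednesday, so the first Sunday is April 5 and the third is April 19.
18 April 2020 falls between 14 September 2019 and 19 April 2020, so daylight saving is in effect and Mesora District is at UTC−03:15.
12:15 Mesora District + 3h15m = 15:30 UTC.
At the standard offset (UTC+12:45), 15:30 UTC + 12h45m = 04:15 Bryast Zone standard time (rolling into the next day, 19 April 2020).
The standard-time date in Bryast Zone, 19 April 2020, does not fall between 20 April and 25 October, so daylight saving is not in effect and Bryast Zone is at UTC+12:45.
15:30 UTC + 12h45m = 04:15 Bryast Zone (rolling into the next day, 19 April 2020).

04:15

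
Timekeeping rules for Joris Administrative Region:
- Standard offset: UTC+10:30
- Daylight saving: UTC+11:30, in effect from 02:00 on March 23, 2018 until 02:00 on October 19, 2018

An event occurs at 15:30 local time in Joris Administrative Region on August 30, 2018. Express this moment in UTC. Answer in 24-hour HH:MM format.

August 30, 2018 falls between 23 March and 19 October, so daylight saving is in effect and Joris Administrative Region is at UTC+11:30.
15:30 local − 11h30m = 04:00 UTC.

04:00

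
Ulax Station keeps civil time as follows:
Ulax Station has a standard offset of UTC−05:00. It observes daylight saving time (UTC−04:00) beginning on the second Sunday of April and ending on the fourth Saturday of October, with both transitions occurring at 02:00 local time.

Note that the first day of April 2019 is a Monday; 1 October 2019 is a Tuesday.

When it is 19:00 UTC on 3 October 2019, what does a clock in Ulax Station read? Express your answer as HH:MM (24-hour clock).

15:00

1 April 2019 is a Monday, so the first Sunday is April 7 and the second is April 14.
1 October 2019 is a Tuesday, so the first Saturday is October 5 and the fourth is October 26.
At the standard offset (UTC−05:00), 19:00 UTC − 5h = 14:00 Ulax Station standard time.
The standard-time date in Ulax Station, 3 October 2019, falls between 14 April and 26 October, so daylight saving is in effect and Ulax Station is at UTC−04:00.
19:00 UTC − 4h = 15:00 local.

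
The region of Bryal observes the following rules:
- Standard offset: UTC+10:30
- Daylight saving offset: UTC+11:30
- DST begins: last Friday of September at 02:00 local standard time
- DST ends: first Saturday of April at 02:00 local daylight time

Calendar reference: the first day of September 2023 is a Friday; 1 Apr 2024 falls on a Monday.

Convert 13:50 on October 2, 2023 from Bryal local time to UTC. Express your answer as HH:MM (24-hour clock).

02:20

1 September 2023 is a Friday, so Fridays fall on 1, 8, 15, 22, 29; the last is September 29.
1 April 2024 is a Monday, so the first Saturday is April 6.
Daylight saving runs 29 September 2023 – 6 April 2024; October 2, 2023 is inside that window, so Bryal is at UTC+11:30.
13:50 local − 11h30m = 02:20 UTC.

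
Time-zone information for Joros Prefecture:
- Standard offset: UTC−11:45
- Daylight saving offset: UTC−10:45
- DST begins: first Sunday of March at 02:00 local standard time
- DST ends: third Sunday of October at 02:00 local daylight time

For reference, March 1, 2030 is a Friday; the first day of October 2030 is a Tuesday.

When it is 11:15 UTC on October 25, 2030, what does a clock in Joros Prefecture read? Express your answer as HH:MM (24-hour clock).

23:30

1 March 2030 is a Friday, so the first Sunday is March 3.
1 October 2030 is a Tuesday, so the first Sunday is October 6 and the third is October 20.
At the standard offset (UTC−11:45), 11:15 UTC − 11h45m = 23:30 Joros Prefecture standard time (rolling into the previous day, 24 October 2030).
The standard-time date in Joros Prefecture, October 24, 2030, does not fall between 3 March and 20 October, so daylight saving is not in effect and Joros Prefecture is at UTC−11:45.
11:15 UTC − 11h45m = 23:30 local (rolling into the previous day, 24 October 2030).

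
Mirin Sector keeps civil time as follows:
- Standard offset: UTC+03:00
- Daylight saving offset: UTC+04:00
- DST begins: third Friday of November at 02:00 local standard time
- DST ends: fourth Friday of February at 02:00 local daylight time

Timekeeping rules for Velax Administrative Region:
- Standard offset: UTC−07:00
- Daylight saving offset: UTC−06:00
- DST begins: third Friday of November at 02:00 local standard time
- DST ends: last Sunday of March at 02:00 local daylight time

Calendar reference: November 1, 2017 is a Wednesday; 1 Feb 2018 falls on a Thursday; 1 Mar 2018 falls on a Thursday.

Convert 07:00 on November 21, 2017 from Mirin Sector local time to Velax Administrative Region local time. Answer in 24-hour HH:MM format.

21:00

1 November 2017 is a Wednesday, so the first Friday is November 3 and the third is November 17.
1 February 2018 is a Thursday, so the first Friday is February 2 and the fourth is February 23.
November 21, 2017 lies within the daylight-saving period (17 November 2017 – 23 February 2018), so Mirin Sector is on daylight time, UTC+04:00.
07:00 Mirin Sector − 4h = 03:00 UTC.
1 November 2017 is a Wednesday, so the first Friday is November 3 and the third is November 17.
1 March 2018 is a Thursday, so Sundays fall on 4, 11, 18, 25; the last is March 25.
At the standard offset (UTC−07:00), 03:00 UTC − 7h = 20:00 Velax Administrative Region standard time (rolling into the previous day, 20 November 2017).
The standard-time date in Velax Administrative Region, November 20, 2017, falls between 17 November 2017 and 25 March 2018, so daylight saving is in effect and Velax Administrative Region is at UTC−06:00.
03:00 UTC − 6h = 21:00 Velax Administrative Region (rolling into the previous day, 20 November 2017).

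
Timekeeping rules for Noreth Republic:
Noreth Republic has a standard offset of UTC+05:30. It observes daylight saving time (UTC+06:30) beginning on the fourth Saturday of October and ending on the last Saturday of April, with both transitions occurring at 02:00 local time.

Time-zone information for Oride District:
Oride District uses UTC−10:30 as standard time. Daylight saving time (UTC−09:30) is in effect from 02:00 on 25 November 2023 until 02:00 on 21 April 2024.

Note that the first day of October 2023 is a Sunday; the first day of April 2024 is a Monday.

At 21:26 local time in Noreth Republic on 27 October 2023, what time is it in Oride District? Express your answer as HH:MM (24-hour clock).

05:26

1 October 2023 is a Sunday, so the first Saturday is October 7 and the fourth is October 28.
1 April 2024 is a Monday, so Saturdays fall on 6, 13, 20, 27; the last is April 27.
Daylight saving runs 28 October 2023 – 27 April 2024; 27 October 2023 is outside that window, so Noreth Republic is on standard time at UTC+05:30.
21:26 Noreth Republic − 5h30m = 15:56 UTC.
At the standard offset (UTC−10:30), 15:56 UTC − 10h30m = 05:26 Oride District standard time.
The standard-time date in Oride District, 27 October 2023, does not fall between 25 November 2023 and 21 April 2024, so daylight saving is not in effect and Oride District is at UTC−10:30.
15:56 UTC − 10h30m = 05:26 Oride District.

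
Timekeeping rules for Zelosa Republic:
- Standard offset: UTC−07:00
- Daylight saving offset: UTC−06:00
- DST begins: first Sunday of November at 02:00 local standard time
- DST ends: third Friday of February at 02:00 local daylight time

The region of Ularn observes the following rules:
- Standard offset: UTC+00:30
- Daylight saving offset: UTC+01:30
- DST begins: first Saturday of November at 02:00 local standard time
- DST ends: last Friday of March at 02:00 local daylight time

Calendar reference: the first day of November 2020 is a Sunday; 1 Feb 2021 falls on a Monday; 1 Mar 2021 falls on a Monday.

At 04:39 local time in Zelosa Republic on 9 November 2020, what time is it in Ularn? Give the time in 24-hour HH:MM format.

12:09

1 November 2020 is a Sunday, so the first Sunday is November 1.
1 February 2021 is a Monday, so the first Friday is February 5 and the third is February 19.
Daylight saving runs 1 November 2020 – 19 February 2021; 9 November 2020 is inside that window, so Zelosa Republic is at UTC−06:00.
04:39 Zelosa Republic + 6h = 10:39 UTC.
1 November 2020 is a Sunday, so the first Saturday is November 7.
1 March 2021 is a Monday, so Fridays fall on 5, 12, 19, 26; the last is March 26.
At the standard offset (UTC+00:30), 10:39 UTC + 0h30m = 11:09 Ularn standard time.
The standard-time date in Ularn, 9 November 2020, lies within the daylight-saving period (7 November 2020 – 26 March 2021), so Ularn is on daylight time, UTC+01:30.
10:39 UTC + 1h30m = 12:09 Ularn.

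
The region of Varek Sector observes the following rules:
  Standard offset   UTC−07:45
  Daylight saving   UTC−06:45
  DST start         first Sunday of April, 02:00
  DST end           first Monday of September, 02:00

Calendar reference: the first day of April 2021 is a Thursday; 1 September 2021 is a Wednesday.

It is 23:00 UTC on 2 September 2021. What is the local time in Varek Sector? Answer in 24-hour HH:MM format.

16:15

1 April 2021 is a Thursday, so the first Sunday is April 4.
1 September 2021 is a Wednesday, so the first Monday is September 6.
At the standard offset (UTC−07:45), 23:00 UTC − 7h45m = 15:15 Varek Sector standard time.
Daylight saving runs 4 April – 6 September; the standard-time date in Varek Sector, 2 September 2021, is inside that window, so Varek Sector is at UTC−06:45.
23:00 UTC − 6h45m = 16:15 local.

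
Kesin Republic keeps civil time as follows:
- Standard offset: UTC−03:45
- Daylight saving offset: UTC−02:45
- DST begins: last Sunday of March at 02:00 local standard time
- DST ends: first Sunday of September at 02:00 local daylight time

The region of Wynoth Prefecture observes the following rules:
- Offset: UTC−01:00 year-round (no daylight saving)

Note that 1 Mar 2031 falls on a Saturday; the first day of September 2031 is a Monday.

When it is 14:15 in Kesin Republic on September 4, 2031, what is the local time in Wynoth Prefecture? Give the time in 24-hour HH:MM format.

16:00

1 March 2031 is a Saturday, so Sundays fall on 2, 9, 16, 23, 30; the last is March 30.
1 September 2031 is a Monday, so the first Sunday is September 7.
Daylight saving runs 30 March – 7 September; September 4, 2031 is inside that window, so Kesin Republic is at UTC−02:45.
14:15 Kesin Republic + 2h45m = 17:00 UTC.
Wynoth Prefecture has no daylight saving, so its offset is UTC−01:00 year-round.
17:00 UTC − 1h = 16:00 Wynoth Prefecture.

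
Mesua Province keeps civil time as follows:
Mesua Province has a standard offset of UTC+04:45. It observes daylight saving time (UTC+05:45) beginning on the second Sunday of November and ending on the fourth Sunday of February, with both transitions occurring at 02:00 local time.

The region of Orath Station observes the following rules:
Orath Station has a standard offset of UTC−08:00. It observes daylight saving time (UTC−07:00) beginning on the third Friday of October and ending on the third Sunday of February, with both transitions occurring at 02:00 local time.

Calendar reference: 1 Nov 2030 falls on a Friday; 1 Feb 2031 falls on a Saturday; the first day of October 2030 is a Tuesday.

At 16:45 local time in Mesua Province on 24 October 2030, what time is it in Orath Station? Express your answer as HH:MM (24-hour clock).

05:00

1 November 2030 is a Friday, so the first Sunday is November 3 and the second is November 10.
1 February 2031 is a Saturday, so the first Sunday is February 2 and the fourth is February 23.
Daylight saving runs 10 November 2030 – 23 February 2031; 24 October 2030 is outside that window, so Mesua Province is on standard time at UTC+04:45.
16:45 Mesua Province − 4h45m = 12:00 UTC.
1 October 2030 is a Tuesday, so the first Friday is October 4 and the third is October 18.
1 February 2031 is a Saturday, so the first Sunday is February 2 and the third is February 16.
At the standard offset (UTC−08:00), 12:00 UTC − 8h = 04:00 Orath Station standard time.
The standard-time date in Orath Station, 24 October 2030, falls between 18 October 2030 and 16 February 2031, so daylight saving is in effect and Orath Station is at UTC−07:00.
12:00 UTC − 7h = 05:00 Orath Station.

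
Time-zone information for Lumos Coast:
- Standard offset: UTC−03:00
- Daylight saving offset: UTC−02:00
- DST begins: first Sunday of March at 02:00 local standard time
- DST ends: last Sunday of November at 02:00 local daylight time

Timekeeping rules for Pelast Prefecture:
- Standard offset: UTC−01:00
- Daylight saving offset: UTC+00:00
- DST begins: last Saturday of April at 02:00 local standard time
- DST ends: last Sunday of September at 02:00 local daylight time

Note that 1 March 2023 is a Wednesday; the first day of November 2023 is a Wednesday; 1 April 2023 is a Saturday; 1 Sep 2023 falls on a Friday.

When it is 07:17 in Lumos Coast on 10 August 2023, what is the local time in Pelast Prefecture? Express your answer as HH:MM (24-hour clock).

09:17

1 March 2023 is a Wednesday, so the first Sunday is March 5.
1 November 2023 is a Wednesday, so Sundays fall on 5, 12, 19, 26; the last is November 26.
Daylight saving runs 5 March – 26 November; 10 August 2023 is inside that window, so Lumos Coast is at UTC−02:00.
07:17 Lumos Coast + 2h = 09:17 UTC.
1 April 2023 is a Saturday, so Saturdays fall on 1, 8, 15, 22, 29; the last is April 29.
1 September 2023 is a Friday, so Sundays fall on 3, 10, 17, 24; the last is September 24.
At the standard offset (UTC−01:00), 09:17 UTC − 1h = 08:17 Pelast Prefecture standard time.
The standard-time date in Pelast Prefecture, 10 August 2023, lies within the daylight-saving period (29 April – 24 September), so Pelast Prefecture is on daylight time, UTC+00:00.
09:17 UTC + 0h = 09:17 Pelast Prefecture.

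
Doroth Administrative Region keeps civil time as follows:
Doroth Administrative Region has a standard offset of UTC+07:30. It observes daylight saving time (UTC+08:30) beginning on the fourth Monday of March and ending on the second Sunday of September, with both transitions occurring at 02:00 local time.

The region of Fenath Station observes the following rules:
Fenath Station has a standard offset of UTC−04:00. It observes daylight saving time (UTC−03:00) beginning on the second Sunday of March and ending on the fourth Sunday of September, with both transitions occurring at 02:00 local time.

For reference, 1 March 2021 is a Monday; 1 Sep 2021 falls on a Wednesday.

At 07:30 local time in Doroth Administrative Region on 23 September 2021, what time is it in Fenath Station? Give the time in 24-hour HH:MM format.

1 March 2021 is a Monday, so the first Monday is March 1 and the fourth is March 22.
1 September 2021 is a Wednesday, so the first Sunday is September 5 and the second is September 12.
Daylight saving runs 22 March – 12 September; 23 September 2021 is outside that window, so Doroth Administrative Region is on standard time at UTC+07:30.
07:30 Doroth Administrative Region − 7h30m = 00:00 UTC.
1 March 2021 is a Monday, so the first Sunday is March 7 and the second is March 14.
1 September 2021 is a Wednesday, so the first Sunday is September 5 and the fourth is September 26.
At the standard offset (UTC−04:00), 00:00 UTC − 4h = 20:00 Fenath Station standard time (rolling into the previous day, 22 September 2021).
The standard-time date in Fenath Station, 22 September 2021, falls between 14 March and 26 September, so daylight saving is in effect and Fenath Station is at UTC−03:00.
00:00 UTC − 3h = 21:00 Fenath Station (rolling into the previous day, 22 September 2021).

21:00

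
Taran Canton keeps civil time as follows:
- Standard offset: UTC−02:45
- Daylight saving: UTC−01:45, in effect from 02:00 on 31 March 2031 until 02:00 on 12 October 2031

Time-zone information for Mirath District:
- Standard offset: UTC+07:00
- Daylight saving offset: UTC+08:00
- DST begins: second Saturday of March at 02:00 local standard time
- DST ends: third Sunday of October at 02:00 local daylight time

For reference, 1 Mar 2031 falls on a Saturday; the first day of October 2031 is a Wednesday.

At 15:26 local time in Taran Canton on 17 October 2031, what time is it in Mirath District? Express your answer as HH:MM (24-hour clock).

02:11

17 October 2031 does not fall between 31 March and 12 October, so daylight saving is not in effect and Taran Canton is at UTC−02:45.
15:26 Taran Canton + 2h45m = 18:11 UTC.
1 March 2031 is a Saturday, so the first Saturday is March 1 and the second is March 8.
1 October 2031 is a Wednesday, so the first Sunday is October 5 and the third is October 19.
At the standard offset (UTC+07:00), 18:11 UTC + 7h = 01:11 Mirath District standard time (rolling into the next day, 18 October 2031).
Daylight saving runs 8 March – 19 October; the standard-time date in Mirath District, 18 October 2031, is inside that window, so Mirath District is at UTC+08:00.
18:11 UTC + 8h = 02:11 Mirath District (rolling into the next day, 18 October 2031).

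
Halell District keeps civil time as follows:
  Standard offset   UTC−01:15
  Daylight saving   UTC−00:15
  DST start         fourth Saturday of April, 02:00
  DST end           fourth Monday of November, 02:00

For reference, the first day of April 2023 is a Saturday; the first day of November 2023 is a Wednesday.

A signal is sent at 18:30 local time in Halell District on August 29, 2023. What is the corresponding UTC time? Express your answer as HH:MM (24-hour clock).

1 April 2023 is a Saturday, so the first Saturday is April 1 and the fourth is April 22.
1 November 2023 is a Wednesday, so the first Monday is November 6 and the fourth is November 27.
August 29, 2023 falls between 22 April and 27 November, so daylight saving is in effect and Halell District is at UTC−00:15.
18:30 local + 0h15m = 18:45 UTC.

18:45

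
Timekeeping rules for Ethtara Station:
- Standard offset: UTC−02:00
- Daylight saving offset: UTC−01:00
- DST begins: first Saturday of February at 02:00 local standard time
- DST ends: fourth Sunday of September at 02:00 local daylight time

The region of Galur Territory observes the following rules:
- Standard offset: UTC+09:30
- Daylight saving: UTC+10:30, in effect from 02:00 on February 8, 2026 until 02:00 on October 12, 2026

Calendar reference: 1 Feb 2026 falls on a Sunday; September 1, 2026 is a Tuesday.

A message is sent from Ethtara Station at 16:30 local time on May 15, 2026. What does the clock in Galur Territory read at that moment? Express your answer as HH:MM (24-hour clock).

04:00

1 February 2026 is a Sunday, so the first Saturday is February 7.
1 September 2026 is a Tuesday, so the first Sunday is September 6 and the fourth is September 27.
Daylight saving runs 7 February – 27 September; May 15, 2026 is inside that window, so Ethtara Station is at UTC−01:00.
16:30 Ethtara Station + 1h = 17:30 UTC.
At the standard offset (UTC+09:30), 17:30 UTC + 9h30m = 03:00 Galur Territory standard time (rolling into the next day, 16 May 2026).
The standard-time date in Galur Territory, May 16, 2026, lies within the daylight-saving period (8 February – 12 October), so Galur Territory is on daylight time, UTC+10:30.
17:30 UTC + 10h30m = 04:00 Galur Territory (rolling into the next day, 16 May 2026).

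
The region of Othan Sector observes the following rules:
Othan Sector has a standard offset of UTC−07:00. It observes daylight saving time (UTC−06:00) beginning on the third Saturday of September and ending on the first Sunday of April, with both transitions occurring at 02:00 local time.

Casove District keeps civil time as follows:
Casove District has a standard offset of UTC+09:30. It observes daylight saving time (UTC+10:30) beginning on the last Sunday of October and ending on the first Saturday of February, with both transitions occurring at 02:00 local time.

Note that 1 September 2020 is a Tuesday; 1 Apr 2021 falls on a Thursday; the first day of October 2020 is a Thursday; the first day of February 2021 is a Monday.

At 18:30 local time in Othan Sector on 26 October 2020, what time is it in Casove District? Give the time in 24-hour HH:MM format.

11:00

1 September 2020 is a Tuesday, so the first Saturday is September 5 and the third is September 19.
1 April 2021 is a Thursday, so the first Sunday is April 4.
Daylight saving runs 19 September 2020 – 4 April 2021; 26 October 2020 is inside that window, so Othan Sector is at UTC−06:00.
18:30 Othan Sector + 6h = 00:30 UTC (rolling into the next day, 27 October 2020).
1 October 2020 is a Thursday, so Sundays fall on 4, 11, 18, 25; the last is October 25.
1 February 2021 is a Monday, so the first Saturday is February 6.
At the standard offset (UTC+09:30), 00:30 UTC + 9h30m = 10:00 Casove District standard time.
The standard-time date in Casove District, 27 October 2020, falls between 25 October 2020 and 6 February 2021, so daylight saving is in effect and Casove District is at UTC+10:30.
00:30 UTC + 10h30m = 11:00 Casove District.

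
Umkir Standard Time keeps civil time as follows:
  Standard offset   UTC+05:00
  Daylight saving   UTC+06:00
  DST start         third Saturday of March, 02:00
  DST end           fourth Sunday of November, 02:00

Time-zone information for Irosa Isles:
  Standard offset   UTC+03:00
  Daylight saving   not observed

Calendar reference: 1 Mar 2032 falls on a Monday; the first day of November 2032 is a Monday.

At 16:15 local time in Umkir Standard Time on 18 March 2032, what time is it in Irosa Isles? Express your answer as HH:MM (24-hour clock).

1 March 2032 is a Monday, so the first Saturday is March 6 and the third is March 20.
1 November 2032 is a Monday, so the first Sunday is November 7 and the fourth is November 28.
Daylight saving runs 20 March – 28 November; 18 March 2032 is outside that window, so Umkir Standard Time is on standard time at UTC+05:00.
16:15 Umkir Standard Time − 5h = 11:15 UTC.
Irosa Isles has no daylight saving, so its offset is UTC+03:00 year-round.
11:15 UTC + 3h = 14:15 Irosa Isles.

14:15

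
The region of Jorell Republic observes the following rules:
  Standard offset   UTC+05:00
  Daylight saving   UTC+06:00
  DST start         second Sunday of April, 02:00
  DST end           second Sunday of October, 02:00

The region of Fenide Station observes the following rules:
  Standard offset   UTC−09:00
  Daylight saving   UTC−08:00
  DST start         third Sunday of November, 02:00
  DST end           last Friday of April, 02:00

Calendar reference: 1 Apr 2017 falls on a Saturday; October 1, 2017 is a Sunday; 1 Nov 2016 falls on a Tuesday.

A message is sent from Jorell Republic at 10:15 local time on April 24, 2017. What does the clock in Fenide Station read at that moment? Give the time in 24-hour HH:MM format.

20:15

1 April 2017 is a Saturday, so the first Sunday is April 2 and the second is April 9.
1 October 2017 is a Sunday, so the first Sunday is October 1 and the second is October 8.
Daylight saving runs 9 April – 8 October; April 24, 2017 is inside that window, so Jorell Republic is at UTC+06:00.
10:15 Jorell Republic − 6h = 04:15 UTC.
1 November 2016 is a Tuesday, so the first Sunday is November 6 and the third is November 20.
1 April 2017 is a Saturday, so Fridays fall on 7, 14, 21, 28; the last is April 28.
At the standard offset (UTC−09:00), 04:15 UTC − 9h = 19:15 Fenide Station standard time (rolling into the previous day, 23 April 2017).
The standard-time date in Fenide Station, April 23, 2017, falls between 20 November 2016 and 28 April 2017, so daylight saving is in effect and Fenide Station is at UTC−08:00.
04:15 UTC − 8h = 20:15 Fenide Station (rolling into the previous day, 23 April 2017).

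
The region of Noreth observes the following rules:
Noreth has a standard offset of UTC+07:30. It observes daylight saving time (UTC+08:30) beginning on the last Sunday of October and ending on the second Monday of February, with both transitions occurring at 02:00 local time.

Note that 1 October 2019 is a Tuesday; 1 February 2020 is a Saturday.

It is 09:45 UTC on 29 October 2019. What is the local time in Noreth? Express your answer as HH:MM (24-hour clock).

18:15

1 October 2019 is a Tuesday, so Sundays fall on 6, 13, 20, 27; the last is October 27.
1 February 2020 is a Saturday, so the first Monday is February 3 and the second is February 10.
At the standard offset (UTC+07:30), 09:45 UTC + 7h30m = 17:15 Noreth standard time.
The standard-time date in Noreth, 29 October 2019, lies within the daylight-saving period (27 October 2019 – 10 February 2020), so Noreth is on daylight time, UTC+08:30.
09:45 UTC + 8h30m = 18:15 local.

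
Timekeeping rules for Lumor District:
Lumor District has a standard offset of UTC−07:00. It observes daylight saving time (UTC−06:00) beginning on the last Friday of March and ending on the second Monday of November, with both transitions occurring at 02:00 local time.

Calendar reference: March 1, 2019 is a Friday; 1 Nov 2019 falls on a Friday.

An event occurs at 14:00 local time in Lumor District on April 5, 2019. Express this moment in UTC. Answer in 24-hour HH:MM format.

20:00

1 March 2019 is a Friday, so Fridays fall on 1, 8, 15, 22, 29; the last is March 29.
1 November 2019 is a Friday, so the first Monday is November 4 and the second is November 11.
April 5, 2019 lies within the daylight-saving period (29 March – 11 November), so Lumor District is on daylight time, UTC−06:00.
14:00 local + 6h = 20:00 UTC.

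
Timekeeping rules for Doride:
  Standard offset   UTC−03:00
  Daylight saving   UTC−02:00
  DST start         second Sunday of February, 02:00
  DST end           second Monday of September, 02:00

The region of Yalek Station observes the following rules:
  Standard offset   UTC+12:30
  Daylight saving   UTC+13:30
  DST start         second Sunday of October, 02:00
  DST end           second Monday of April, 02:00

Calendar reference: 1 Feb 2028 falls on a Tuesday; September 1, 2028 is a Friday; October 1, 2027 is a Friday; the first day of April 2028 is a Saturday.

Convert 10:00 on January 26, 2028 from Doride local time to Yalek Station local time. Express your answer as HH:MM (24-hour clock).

1 February 2028 is a Tuesday, so the first Sunday is February 6 and the second is February 13.
1 September 2028 is a Friday, so the first Monday is September 4 and the second is September 11.
January 26, 2028 does not fall between 13 February and 11 September, so daylight saving is not in effect and Doride is at UTC−03:00.
10:00 Doride + 3h = 13:00 UTC.
1 October 2027 is a Friday, so the first Sunday is October 3 and the second is October 10.
1 April 2028 is a Saturday, so the first Monday is April 3 and the second is April 10.
At the standard offset (UTC+12:30), 13:00 UTC + 12h30m = 01:30 Yalek Station standard time (rolling into the next day, 27 January 2028).
The standard-time date in Yalek Station, January 27, 2028, lies within the daylight-saving period (10 October 2027 – 10 April 2028), so Yalek Station is on daylight time, UTC+13:30.
13:00 UTC + 13h30m = 02:30 Yalek Station (rolling into the next day, 27 January 2028).

02:30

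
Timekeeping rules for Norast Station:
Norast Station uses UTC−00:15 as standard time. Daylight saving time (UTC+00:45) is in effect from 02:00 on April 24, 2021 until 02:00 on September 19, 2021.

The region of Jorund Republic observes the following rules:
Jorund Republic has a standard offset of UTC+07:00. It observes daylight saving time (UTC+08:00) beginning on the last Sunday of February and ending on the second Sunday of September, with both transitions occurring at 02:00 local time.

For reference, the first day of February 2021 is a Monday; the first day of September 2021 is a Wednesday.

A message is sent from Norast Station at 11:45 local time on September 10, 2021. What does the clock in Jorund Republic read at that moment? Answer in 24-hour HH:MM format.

September 10, 2021 lies within the daylight-saving period (24 April – 19 September), so Norast Station is on daylight time, UTC+00:45.
11:45 Norast Station − 0h45m = 11:00 UTC.
1 February 2021 is a Monday, so Sundays fall on 7, 14, 21, 28; the last is February 28.
1 September 2021 is a Wednesday, so the first Sunday is September 5 and the second is September 12.
At the standard offset (UTC+07:00), 11:00 UTC + 7h = 18:00 Jorund Republic standard time.
Daylight saving runs 28 February – 12 September; the standard-time date in Jorund Republic, September 10, 2021, is inside that window, so Jorund Republic is at UTC+08:00.
11:00 UTC + 8h = 19:00 Jorund Republic.

19:00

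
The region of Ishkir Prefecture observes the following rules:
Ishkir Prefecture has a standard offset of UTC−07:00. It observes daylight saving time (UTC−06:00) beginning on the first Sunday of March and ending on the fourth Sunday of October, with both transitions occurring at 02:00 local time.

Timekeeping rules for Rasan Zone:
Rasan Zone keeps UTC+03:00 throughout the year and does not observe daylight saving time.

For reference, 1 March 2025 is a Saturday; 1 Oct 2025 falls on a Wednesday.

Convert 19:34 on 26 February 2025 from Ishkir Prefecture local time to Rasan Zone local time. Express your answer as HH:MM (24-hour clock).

1 March 2025 is a Saturday, so the first Sunday is March 2.
1 October 2025 is a Wednesday, so the first Sunday is October 5 and the fourth is October 26.
26 February 2025 does not fall between 2 March and 26 October, so daylight saving is not in effect and Ishkir Prefecture is at UTC−07:00.
19:34 Ishkir Prefecture + 7h = 02:34 UTC (rolling into the next day, 27 February 2025).
Rasan Zone has no daylight saving, so its offset is UTC+03:00 year-round.
02:34 UTC + 3h = 05:34 Rasan Zone.

05:34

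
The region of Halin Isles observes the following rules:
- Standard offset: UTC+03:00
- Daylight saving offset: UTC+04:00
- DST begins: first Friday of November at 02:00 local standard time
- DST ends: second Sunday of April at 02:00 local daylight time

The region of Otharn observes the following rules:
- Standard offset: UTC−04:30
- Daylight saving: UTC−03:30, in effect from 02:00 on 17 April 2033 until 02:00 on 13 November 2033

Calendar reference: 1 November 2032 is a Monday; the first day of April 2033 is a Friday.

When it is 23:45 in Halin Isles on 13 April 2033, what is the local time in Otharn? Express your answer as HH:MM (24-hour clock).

1 November 2032 is a Monday, so the first Friday is November 5.
1 April 2033 is a Friday, so the first Sunday is April 3 and the second is April 10.
Daylight saving runs 5 November 2032 – 10 April 2033; 13 April 2033 is outside that window, so Halin Isles is on standard time at UTC+03:00.
23:45 Halin Isles − 3h = 20:45 UTC.
At the standard offset (UTC−04:30), 20:45 UTC − 4h30m = 16:15 Otharn standard time.
The standard-time date in Otharn, 13 April 2033, does not fall between 17 April and 13 November, so daylight saving is not in effect and Otharn is at UTC−04:30.
20:45 UTC − 4h30m = 16:15 Otharn.

16:15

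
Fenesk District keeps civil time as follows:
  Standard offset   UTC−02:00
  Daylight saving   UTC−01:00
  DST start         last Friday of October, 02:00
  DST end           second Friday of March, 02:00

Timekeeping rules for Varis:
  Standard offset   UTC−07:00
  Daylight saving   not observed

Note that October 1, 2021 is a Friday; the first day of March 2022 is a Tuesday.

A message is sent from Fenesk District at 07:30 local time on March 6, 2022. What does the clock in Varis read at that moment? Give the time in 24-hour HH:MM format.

1 October 2021 is a Friday, so Fridays fall on 1, 8, 15, 22, 29; the last is October 29.
1 March 2022 is a Tuesday, so the first Friday is March 4 and the second is March 11.
March 6, 2022 lies within the daylight-saving period (29 October 2021 – 11 March 2022), so Fenesk District is on daylight time, UTC−01:00.
07:30 Fenesk District + 1h = 08:30 UTC.
Varis stays on UTC−07:00 all year.
08:30 UTC − 7h = 01:30 Varis.

01:30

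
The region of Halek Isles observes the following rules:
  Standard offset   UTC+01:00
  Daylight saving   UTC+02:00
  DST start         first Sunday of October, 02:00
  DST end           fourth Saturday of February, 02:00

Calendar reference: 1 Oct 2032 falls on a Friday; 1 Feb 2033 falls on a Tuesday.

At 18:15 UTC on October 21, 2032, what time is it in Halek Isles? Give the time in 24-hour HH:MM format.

20:15

1 October 2032 is a Friday, so the first Sunday is October 3.
1 February 2033 is a Tuesday, so the first Saturday is February 5 and the fourth is February 26.
At the standard offset (UTC+01:00), 18:15 UTC + 1h = 19:15 Halek Isles standard time.
The standard-time date in Halek Isles, October 21, 2032, falls between 3 October 2032 and 26 February 2033, so daylight saving is in effect and Halek Isles is at UTC+02:00.
18:15 UTC + 2h = 20:15 local.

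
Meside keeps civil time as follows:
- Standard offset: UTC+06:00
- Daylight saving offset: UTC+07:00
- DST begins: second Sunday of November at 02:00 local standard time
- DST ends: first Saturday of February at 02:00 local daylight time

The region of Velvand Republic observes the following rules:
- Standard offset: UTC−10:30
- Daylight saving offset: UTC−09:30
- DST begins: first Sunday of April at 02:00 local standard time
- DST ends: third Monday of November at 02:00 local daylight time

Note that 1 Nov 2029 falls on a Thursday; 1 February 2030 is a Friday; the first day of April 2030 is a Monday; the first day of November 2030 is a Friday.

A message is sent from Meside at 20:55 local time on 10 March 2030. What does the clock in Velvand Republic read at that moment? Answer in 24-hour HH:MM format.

1 November 2029 is a Thursday, so the first Sunday is November 4 and the second is November 11.
1 February 2030 is a Friday, so the first Saturday is February 2.
10 March 2030 does not fall between 11 November 2029 and 2 February 2030, so daylight saving is not in effect and Meside is at UTC+06:00.
20:55 Meside − 6h = 14:55 UTC.
1 April 2030 is a Monday, so the first Sunday is April 7.
1 November 2030 is a Friday, so the first Monday is November 4 and the third is November 18.
At the standard offset (UTC−10:30), 14:55 UTC − 10h30m = 04:25 Velvand Republic standard time.
Daylight saving runs 7 April – 18 November; the standard-time date in Velvand Republic, 10 March 2030, is outside that window, so Velvand Republic is on standard time at UTC−10:30.
14:55 UTC − 10h30m = 04:25 Velvand Republic.

04:25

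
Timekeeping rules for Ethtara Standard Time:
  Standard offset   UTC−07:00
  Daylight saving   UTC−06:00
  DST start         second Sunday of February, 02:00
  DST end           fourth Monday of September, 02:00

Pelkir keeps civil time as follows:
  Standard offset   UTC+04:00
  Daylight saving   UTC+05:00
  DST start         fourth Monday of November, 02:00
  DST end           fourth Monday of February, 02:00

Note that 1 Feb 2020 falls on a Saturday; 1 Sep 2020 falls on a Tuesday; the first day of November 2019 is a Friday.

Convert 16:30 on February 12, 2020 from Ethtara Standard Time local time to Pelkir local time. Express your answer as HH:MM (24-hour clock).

1 February 2020 is a Saturday, so the first Sunday is February 2 and the second is February 9.
1 September 2020 is a Tuesday, so the first Monday is September 7 and the fourth is September 28.
Daylight saving runs 9 February – 28 September; February 12, 2020 is inside that window, so Ethtara Standard Time is at UTC−06:00.
16:30 Ethtara Standard Time + 6h = 22:30 UTC.
1 November 2019 is a Friday, so the first Monday is November 4 and the fourth is November 25.
1 February 2020 is a Saturday, so the first Monday is February 3 and the fourth is February 24.
At the standard offset (UTC+04:00), 22:30 UTC + 4h = 02:30 Pelkir standard time (rolling into the next day, 13 February 2020).
The standard-time date in Pelkir, February 13, 2020, lies within the daylight-saving period (25 November 2019 – 24 February 2020), so Pelkir is on daylight time, UTC+05:00.
22:30 UTC + 5h = 03:30 Pelkir (rolling into the next day, 13 February 2020).

03:30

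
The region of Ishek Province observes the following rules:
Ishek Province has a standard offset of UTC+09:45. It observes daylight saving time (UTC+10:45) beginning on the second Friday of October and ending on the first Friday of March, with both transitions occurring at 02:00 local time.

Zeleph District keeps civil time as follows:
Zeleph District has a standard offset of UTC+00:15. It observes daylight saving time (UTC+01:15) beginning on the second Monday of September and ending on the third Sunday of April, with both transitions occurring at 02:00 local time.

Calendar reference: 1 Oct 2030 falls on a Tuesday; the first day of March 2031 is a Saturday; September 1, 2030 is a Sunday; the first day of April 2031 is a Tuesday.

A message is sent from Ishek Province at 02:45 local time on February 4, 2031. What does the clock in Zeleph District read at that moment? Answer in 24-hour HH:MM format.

17:15

1 October 2030 is a Tuesday, so the first Friday is October 4 and the second is October 11.
1 March 2031 is a Saturday, so the first Friday is March 7.
February 4, 2031 falls between 11 October 2030 and 7 March 2031, so daylight saving is in effect and Ishek Province is at UTC+10:45.
02:45 Ishek Province − 10h45m = 16:00 UTC (rolling into the previous day, 3 February 2031).
1 September 2030 is a Sunday, so the first Monday is September 2 and the second is September 9.
1 April 2031 is a Tuesday, so the first Sunday is April 6 and the third is April 20.
At the standard offset (UTC+00:15), 16:00 UTC + 0h15m = 16:15 Zeleph District standard time.
Daylight saving runs 9 September 2030 – 20 April 2031; the standard-time date in Zeleph District, February 3, 2031, is inside that window, so Zeleph District is at UTC+01:15.
16:00 UTC + 1h15m = 17:15 Zeleph District.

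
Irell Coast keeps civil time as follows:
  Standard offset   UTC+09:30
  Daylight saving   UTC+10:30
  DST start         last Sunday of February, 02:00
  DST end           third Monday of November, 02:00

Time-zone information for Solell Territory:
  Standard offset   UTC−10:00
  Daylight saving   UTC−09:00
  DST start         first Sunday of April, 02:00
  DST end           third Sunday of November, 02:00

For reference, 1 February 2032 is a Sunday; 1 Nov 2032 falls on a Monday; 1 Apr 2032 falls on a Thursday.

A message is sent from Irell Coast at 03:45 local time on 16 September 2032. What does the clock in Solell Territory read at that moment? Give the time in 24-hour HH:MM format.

1 February 2032 is a Sunday, so Sundays fall on 1, 8, 15, 22, 29; the last is February 29.
1 November 2032 is a Monday, so the first Monday is November 1 and the third is November 15.
16 September 2032 falls between 29 February and 15 November, so daylight saving is in effect and Irell Coast is at UTC+10:30.
03:45 Irell Coast − 10h30m = 17:15 UTC (rolling into the previous day, 15 September 2032).
1 April 2032 is a Thursday, so the first Sunday is April 4.
1 November 2032 is a Monday, so the first Sunday is November 7 and the third is November 21.
At the standard offset (UTC−10:00), 17:15 UTC − 10h = 07:15 Solell Territory standard time.
Daylight saving runs 4 April – 21 November; the standard-time date in Solell Territory, 15 September 2032, is inside that window, so Solell Territory is at UTC−09:00.
17:15 UTC − 9h = 08:15 Solell Territory.

08:15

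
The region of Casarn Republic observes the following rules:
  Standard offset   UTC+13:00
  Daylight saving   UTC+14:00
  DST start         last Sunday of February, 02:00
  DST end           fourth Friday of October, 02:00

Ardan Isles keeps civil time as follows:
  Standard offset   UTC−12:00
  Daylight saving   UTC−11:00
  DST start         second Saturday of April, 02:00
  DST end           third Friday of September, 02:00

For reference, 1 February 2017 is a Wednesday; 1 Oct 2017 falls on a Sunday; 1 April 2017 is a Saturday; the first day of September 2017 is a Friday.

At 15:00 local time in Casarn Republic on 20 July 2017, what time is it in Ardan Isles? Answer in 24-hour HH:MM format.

14:00

1 February 2017 is a Wednesday, so Sundays fall on 5, 12, 19, 26; the last is February 26.
1 October 2017 is a Sunday, so the first Friday is October 6 and the fourth is October 27.
20 July 2017 falls between 26 February and 27 October, so daylight saving is in effect and Casarn Republic is at UTC+14:00.
15:00 Casarn Republic − 14h = 01:00 UTC.
1 April 2017 is a Saturday, so the first Saturday is April 1 and the second is April 8.
1 September 2017 is a Friday, so the first Friday is September 1 and the third is September 15.
At the standard offset (UTC−12:00), 01:00 UTC − 12h = 13:00 Ardan Isles standard time (rolling into the previous day, 19 July 2017).
Daylight saving runs 8 April – 15 September; the standard-time date in Ardan Isles, 19 July 2017, is inside that window, so Ardan Isles is at UTC−11:00.
01:00 UTC − 11h = 14:00 Ardan Isles (rolling into the previous day, 19 July 2017).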